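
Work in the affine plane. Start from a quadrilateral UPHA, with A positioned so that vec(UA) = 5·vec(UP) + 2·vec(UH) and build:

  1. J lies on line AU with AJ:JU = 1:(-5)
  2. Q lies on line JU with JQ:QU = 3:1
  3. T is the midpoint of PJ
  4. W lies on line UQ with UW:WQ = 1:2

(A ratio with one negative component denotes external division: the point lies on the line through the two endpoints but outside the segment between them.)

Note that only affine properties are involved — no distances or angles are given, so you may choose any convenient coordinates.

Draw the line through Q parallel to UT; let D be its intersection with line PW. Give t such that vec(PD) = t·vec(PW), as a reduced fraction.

Set U = (0, 0), P = (1, 0), H = (0, 1), A = (5, 2); any affine frame gives the same invariant.
1. J lies on line AU with AJ:JU = 1:(-5) ⇒ J = (25/4, 5/2)
2. Q lies on line JU with JQ:QU = 3:1 ⇒ Q = (25/16, 5/8)
3. T is the midpoint of PJ ⇒ T = (29/8, 5/4)
4. W lies on line UQ with UW:WQ = 1:2 ⇒ W = (25/48, 5/24)
through Q parallel to UT: direction (29/8, 5/4); meets PW at D = (93/208, 25/104)
D = P + t·(W−P) with t = 15/13

t = 15/13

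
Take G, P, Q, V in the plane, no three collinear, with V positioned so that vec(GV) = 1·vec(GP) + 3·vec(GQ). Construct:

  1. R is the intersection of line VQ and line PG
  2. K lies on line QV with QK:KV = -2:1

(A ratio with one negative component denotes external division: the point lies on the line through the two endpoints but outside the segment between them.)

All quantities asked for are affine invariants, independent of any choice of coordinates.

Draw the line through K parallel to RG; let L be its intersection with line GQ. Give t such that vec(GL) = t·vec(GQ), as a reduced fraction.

Work in coordinates with G = (0, 0), P = (1, 0), Q = (0, 1), V = (1, 3).
1. R is the intersection of line VQ and line PG ⇒ R = (-1/2, 0)
2. K lies on line QV with QK:KV = -2:1 ⇒ K = (2, 5)
through K parallel to RG: direction (1/2, 0); meets GQ at L = (0, 5)
L = G + t·(Q−G) with t = 5

t = 5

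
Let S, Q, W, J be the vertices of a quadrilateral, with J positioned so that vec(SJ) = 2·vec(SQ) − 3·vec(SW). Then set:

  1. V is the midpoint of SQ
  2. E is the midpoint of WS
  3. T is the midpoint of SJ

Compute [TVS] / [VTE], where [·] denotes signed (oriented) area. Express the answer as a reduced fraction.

[TVS]:[VTE] = -3/2

Work in coordinates with S = (0, 0), Q = (1, 0), W = (0, 1), J = (2, -3).
1. V is the midpoint of SQ ⇒ V = (1/2, 0)
2. E is the midpoint of WS ⇒ E = (0, 1/2)
3. T is the midpoint of SJ ⇒ T = (1, -3/2)
2·[TVS] = 3/4, 2·[VTE] = -1/2
[TVS]:[VTE] = 3/4:-1/2 = -3/2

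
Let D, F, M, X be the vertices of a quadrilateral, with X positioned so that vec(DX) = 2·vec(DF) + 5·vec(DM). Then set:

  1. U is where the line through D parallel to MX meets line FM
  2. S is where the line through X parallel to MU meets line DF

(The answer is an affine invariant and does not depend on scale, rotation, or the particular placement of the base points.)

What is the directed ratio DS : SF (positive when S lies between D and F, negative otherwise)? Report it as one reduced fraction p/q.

DS:SF = -7/6

Assign D = (0, 0), F = (1, 0), M = (0, 1), X = (2, 5) — the answer is frame-independent, so this choice is without loss of generality.
1. U is where the line through D parallel to MX meets line FM ⇒ U = (1/3, 2/3)
2. S is where the line through X parallel to MU meets line DF ⇒ S = (7, 0)
S = D + t·(F−D) with t = 7, so DS:SF = t:(1−t) = 7:-6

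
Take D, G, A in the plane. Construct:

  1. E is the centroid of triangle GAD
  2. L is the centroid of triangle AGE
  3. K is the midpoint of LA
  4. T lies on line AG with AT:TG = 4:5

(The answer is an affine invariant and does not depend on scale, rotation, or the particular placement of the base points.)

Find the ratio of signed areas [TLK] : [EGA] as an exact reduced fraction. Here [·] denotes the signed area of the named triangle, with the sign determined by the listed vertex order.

[TLK]:[EGA] = -2/27

Assign D = (0, 0), G = (1, 0), A = (0, 1) — the answer is frame-independent, so this choice is without loss of generality.
1. E is the centroid of triangle GAD ⇒ E = (1/3, 1/3)
2. L is the centroid of triangle AGE ⇒ L = (4/9, 4/9)
3. K is the midpoint of LA ⇒ K = (2/9, 13/18)
4. T lies on line AG with AT:TG = 4:5 ⇒ T = (4/9, 5/9)
2·[TLK] = -2/81, 2·[EGA] = 1/3
[TLK]:[EGA] = -2/81:1/3 = -2/27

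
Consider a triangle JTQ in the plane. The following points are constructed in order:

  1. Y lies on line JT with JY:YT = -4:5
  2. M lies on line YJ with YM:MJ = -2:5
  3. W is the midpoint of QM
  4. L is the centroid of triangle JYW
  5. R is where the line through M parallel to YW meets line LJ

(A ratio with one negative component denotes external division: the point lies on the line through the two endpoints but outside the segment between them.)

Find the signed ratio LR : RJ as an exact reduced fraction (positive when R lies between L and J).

LR:RJ = -3/5

Work in coordinates with J = (0, 0), T = (1, 0), Q = (0, 1).
1. Y lies on line JT with JY:YT = -4:5 ⇒ Y = (-4, 0)
2. M lies on line YJ with YM:MJ = -2:5 ⇒ M = (-20/3, 0)
3. W is the midpoint of QM ⇒ W = (-10/3, 1/2)
4. L is the centroid of triangle JYW ⇒ L = (-22/9, 1/6)
5. R is where the line through M parallel to YW meets line LJ ⇒ R = (-55/9, 5/12)
R = L + t·(J−L) with t = -3/2, so LR:RJ = t:(1−t) = -3/2:5/2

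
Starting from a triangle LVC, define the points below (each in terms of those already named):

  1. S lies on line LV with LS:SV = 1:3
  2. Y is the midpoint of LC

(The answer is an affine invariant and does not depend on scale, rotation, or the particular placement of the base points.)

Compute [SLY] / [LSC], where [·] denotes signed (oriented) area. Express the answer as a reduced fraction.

Assign L = (0, 0), V = (1, 0), C = (0, 1) — the answer is frame-independent, so this choice is without loss of generality.
1. S lies on line LV with LS:SV = 1:3 ⇒ S = (1/4, 0)
2. Y is the midpoint of LC ⇒ Y = (0, 1/2)
2·[SLY] = -1/8, 2·[LSC] = 1/4
[SLY]:[LSC] = -1/8:1/4 = -1/2

[SLY]:[LSC] = -1/2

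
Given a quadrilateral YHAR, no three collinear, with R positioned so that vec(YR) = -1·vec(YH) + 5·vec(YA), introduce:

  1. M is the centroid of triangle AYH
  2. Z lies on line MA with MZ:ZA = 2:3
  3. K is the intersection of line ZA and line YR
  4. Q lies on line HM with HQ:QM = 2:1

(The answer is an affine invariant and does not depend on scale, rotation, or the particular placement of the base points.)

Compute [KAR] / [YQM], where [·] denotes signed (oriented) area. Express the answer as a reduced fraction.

Assign Y = (0, 0), H = (1, 0), A = (0, 1), R = (-1, 5) — the answer is frame-independent, so this choice is without loss of generality.
1. M is the centroid of triangle AYH ⇒ M = (1/3, 1/3)
2. Z lies on line MA with MZ:ZA = 2:3 ⇒ Z = (1/5, 3/5)
3. K is the intersection of line ZA and line YR ⇒ K = (-1/3, 5/3)
4. Q lies on line HM with HQ:QM = 2:1 ⇒ Q = (5/9, 2/9)
2·[KAR] = 2/3, 2·[YQM] = 1/9
[KAR]:[YQM] = 2/3:1/9 = 6

[KAR]:[YQM] = 6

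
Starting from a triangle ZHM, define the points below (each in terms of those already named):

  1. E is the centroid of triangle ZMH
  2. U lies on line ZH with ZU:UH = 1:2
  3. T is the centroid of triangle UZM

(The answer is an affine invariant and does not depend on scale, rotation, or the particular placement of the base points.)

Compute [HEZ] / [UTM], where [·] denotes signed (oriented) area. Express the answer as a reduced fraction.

[HEZ]:[UTM] = -3

Choose coordinates Z = (0, 0), H = (1, 0), M = (0, 1).
1. E is the centroid of triangle ZMH ⇒ E = (1/3, 1/3)
2. U lies on line ZH with ZU:UH = 1:2 ⇒ U = (1/3, 0)
3. T is the centroid of triangle UZM ⇒ T = (1/9, 1/3)
2·[HEZ] = 1/3, 2·[UTM] = -1/9
[HEZ]:[UTM] = 1/3:-1/9 = -3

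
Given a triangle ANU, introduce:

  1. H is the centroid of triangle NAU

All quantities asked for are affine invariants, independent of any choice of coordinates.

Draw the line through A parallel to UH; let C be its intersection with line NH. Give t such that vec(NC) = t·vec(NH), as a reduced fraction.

Work in coordinates with A = (0, 0), N = (1, 0), U = (0, 1).
1. H is the centroid of triangle NAU ⇒ H = (1/3, 1/3)
through A parallel to UH: direction (1/3, -2/3); meets NH at C = (-1/3, 2/3)
C = N + t·(H−N) with t = 2

t = 2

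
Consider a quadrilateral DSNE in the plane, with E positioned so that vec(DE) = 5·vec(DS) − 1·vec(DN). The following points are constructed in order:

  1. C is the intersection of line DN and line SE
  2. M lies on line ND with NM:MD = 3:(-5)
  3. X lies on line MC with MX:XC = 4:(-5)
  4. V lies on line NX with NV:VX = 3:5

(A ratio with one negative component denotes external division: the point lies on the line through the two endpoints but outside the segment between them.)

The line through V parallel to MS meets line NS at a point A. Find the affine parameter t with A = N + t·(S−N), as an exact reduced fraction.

t = 21/8

Assign D = (0, 0), S = (1, 0), N = (0, 1), E = (5, -1) — the answer is frame-independent, so this choice is without loss of generality.
1. C is the intersection of line DN and line SE ⇒ C = (0, 1/4)
2. M lies on line ND with NM:MD = 3:(-5) ⇒ M = (0, 5/2)
3. X lies on line MC with MX:XC = 4:(-5) ⇒ X = (0, 23/2)
4. V lies on line NX with NV:VX = 3:5 ⇒ V = (0, 79/16)
through V parallel to MS: direction (1, -5/2); meets NS at A = (21/8, -13/8)
A = N + t·(S−N) with t = 21/8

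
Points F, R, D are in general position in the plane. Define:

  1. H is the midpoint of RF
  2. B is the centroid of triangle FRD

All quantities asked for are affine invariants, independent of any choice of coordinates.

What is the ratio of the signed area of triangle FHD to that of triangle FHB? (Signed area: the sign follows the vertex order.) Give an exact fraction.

[FHD]:[FHB] = 3

Work in coordinates with F = (0, 0), R = (1, 0), D = (0, 1).
1. H is the midpoint of RF ⇒ H = (1/2, 0)
2. B is the centroid of triangle FRD ⇒ B = (1/3, 1/3)
2·[FHD] = 1/2, 2·[FHB] = 1/6
[FHD]:[FHB] = 1/2:1/6 = 3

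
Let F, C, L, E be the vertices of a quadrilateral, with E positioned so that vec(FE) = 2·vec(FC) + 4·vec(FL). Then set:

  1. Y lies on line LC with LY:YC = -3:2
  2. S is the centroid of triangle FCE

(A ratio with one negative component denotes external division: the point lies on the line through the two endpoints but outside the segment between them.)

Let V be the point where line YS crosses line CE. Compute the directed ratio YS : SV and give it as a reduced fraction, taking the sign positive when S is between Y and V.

YS:SV = -17/2

Choose coordinates F = (0, 0), C = (1, 0), L = (0, 1), E = (2, 4).
1. Y lies on line LC with LY:YC = -3:2 ⇒ Y = (3, -2)
2. S is the centroid of triangle FCE ⇒ S = (1, 4/3)
line YS meets CE at V = (21/17, 16/17)
S = Y + t·(V−Y) with t = 17/15, so YS:SV = 17/15:-2/15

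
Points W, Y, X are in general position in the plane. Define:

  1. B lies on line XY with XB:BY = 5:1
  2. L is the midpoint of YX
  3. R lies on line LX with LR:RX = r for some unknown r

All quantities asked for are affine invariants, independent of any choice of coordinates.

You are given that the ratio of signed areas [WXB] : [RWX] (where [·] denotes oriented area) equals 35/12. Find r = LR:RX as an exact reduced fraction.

Set W = (0, 0), Y = (1, 0), X = (0, 1); any affine frame gives the same invariant.
1. B lies on line XY with XB:BY = 5:1 ⇒ B = (5/6, 1/6)
2. L is the midpoint of YX ⇒ L = (1/2, 1/2)
3. With LR:RX = r, write λ = r/(r+1) so R = L + λ·(X−L); R is affine-linear in λ
Every point depending on R is an affine combination of R and λ-independent points, so each such coordinate is linear in λ; the λ² term in each signed area is a multiple of (X−L)×(X−L) = 0, so 2·[WXB] and 2·[RWX] are each linear in λ. Evaluating at λ=0 and λ=1:
  2·[WXB] = -5/6,   2·[RWX] = 1/2·λ − 1/2
So [WXB]:[RWX] = (-5/6) / (1/2·λ − 1/2). Setting this equal to 35/12:
  -5/6 = 35/12·(1/2·λ − 1/2)  ⇒  λ = 3/7
Then r = λ/(1−λ) = (3/7)/(4/7) = 3/4. Check: with r = 3/4, R = (2/7, 5/7) and [WXB]:[RWX] = 35/12 as required.

r = 3/4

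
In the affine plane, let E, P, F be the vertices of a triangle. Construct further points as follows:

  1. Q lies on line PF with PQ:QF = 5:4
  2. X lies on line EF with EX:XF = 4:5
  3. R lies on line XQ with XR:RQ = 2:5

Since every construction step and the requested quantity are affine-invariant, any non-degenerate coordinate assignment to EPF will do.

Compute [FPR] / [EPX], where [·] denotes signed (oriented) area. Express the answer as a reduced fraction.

[FPR]:[EPX] = -25/28

Set E = (0, 0), P = (1, 0), F = (0, 1); any affine frame gives the same invariant.
1. Q lies on line PF with PQ:QF = 5:4 ⇒ Q = (4/9, 5/9)
2. X lies on line EF with EX:XF = 4:5 ⇒ X = (0, 4/9)
3. R lies on line XQ with XR:RQ = 2:5 ⇒ R = (8/63, 10/21)
2·[FPR] = -25/63, 2·[EPX] = 4/9
[FPR]:[EPX] = -25/63:4/9 = -25/28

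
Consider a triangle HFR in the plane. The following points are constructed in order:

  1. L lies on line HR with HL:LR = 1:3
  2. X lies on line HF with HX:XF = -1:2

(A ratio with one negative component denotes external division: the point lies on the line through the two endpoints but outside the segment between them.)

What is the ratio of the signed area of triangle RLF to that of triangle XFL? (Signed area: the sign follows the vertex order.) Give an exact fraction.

Choose coordinates H = (0, 0), F = (1, 0), R = (0, 1).
1. L lies on line HR with HL:LR = 1:3 ⇒ L = (0, 1/4)
2. X lies on line HF with HX:XF = -1:2 ⇒ X = (-1, 0)
2·[RLF] = 3/4, 2·[XFL] = 1/2
[RLF]:[XFL] = 3/4:1/2 = 3/2

[RLF]:[XFL] = 3/2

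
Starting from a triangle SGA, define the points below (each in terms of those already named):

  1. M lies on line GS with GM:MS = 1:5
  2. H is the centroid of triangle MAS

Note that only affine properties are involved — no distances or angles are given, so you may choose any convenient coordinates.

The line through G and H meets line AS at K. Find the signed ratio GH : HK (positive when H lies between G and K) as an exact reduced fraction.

Work in coordinates with S = (0, 0), G = (1, 0), A = (0, 1).
1. M lies on line GS with GM:MS = 1:5 ⇒ M = (5/6, 0)
2. H is the centroid of triangle MAS ⇒ H = (5/18, 1/3)
line GH meets AS at K = (0, 6/13)
H = G + t·(K−G) with t = 13/18, so GH:HK = 13/18:5/18

GH:HK = 13/5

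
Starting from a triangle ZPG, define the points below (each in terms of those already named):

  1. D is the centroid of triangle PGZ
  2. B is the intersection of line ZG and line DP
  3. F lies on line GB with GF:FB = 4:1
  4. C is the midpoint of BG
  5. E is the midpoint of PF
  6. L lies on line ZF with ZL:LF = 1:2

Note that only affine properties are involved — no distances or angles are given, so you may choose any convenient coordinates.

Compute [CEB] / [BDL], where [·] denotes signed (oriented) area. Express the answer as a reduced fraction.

[CEB]:[BDL] = 5/4

Work in coordinates with Z = (0, 0), P = (1, 0), G = (0, 1).
1. D is the centroid of triangle PGZ ⇒ D = (1/3, 1/3)
2. B is the intersection of line ZG and line DP ⇒ B = (0, 1/2)
3. F lies on line GB with GF:FB = 4:1 ⇒ F = (0, 3/5)
4. C is the midpoint of BG ⇒ C = (0, 3/4)
5. E is the midpoint of PF ⇒ E = (1/2, 3/10)
6. L lies on line ZF with ZL:LF = 1:2 ⇒ L = (0, 1/5)
2·[CEB] = -1/8, 2·[BDL] = -1/10
[CEB]:[BDL] = -1/8:-1/10 = 5/4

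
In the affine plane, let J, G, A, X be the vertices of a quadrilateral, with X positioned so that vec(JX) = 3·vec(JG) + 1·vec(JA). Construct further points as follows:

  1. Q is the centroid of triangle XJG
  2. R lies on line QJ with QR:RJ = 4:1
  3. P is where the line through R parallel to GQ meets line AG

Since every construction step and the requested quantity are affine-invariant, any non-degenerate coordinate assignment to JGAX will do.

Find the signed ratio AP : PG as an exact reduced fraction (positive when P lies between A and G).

Assign J = (0, 0), G = (1, 0), A = (0, 1), X = (3, 1) — the answer is frame-independent, so this choice is without loss of generality.
1. Q is the centroid of triangle XJG ⇒ Q = (4/3, 1/3)
2. R lies on line QJ with QR:RJ = 4:1 ⇒ R = (4/15, 1/15)
3. P is where the line through R parallel to GQ meets line AG ⇒ P = (3/5, 2/5)
P = A + t·(G−A) with t = 3/5, so AP:PG = t:(1−t) = 3/5:2/5

AP:PG = 3/2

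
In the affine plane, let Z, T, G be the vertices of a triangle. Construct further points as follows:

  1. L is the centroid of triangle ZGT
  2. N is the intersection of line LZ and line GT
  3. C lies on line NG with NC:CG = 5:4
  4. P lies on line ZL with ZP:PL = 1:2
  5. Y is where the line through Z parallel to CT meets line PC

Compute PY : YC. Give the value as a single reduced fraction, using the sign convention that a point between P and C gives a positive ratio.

PY:YC = -2/9

Assign Z = (0, 0), T = (1, 0), G = (0, 1) — the answer is frame-independent, so this choice is without loss of generality.
1. L is the centroid of triangle ZGT ⇒ L = (1/3, 1/3)
2. N is the intersection of line LZ and line GT ⇒ N = (1/2, 1/2)
3. C lies on line NG with NC:CG = 5:4 ⇒ C = (2/9, 7/9)
4. P lies on line ZL with ZP:PL = 1:2 ⇒ P = (1/9, 1/9)
5. Y is where the line through Z parallel to CT meets line PC ⇒ Y = (5/63, -5/63)
Y = P + t·(C−P) with t = -2/7, so PY:YC = t:(1−t) = -2/7:9/7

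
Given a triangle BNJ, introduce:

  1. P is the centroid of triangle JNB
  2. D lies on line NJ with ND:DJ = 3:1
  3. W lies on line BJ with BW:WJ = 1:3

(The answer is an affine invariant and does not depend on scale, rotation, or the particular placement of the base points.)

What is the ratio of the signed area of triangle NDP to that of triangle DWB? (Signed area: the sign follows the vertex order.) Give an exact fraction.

[NDP]:[DWB] = 4

Assign B = (0, 0), N = (1, 0), J = (0, 1) — the answer is frame-independent, so this choice is without loss of generality.
1. P is the centroid of triangle JNB ⇒ P = (1/3, 1/3)
2. D lies on line NJ with ND:DJ = 3:1 ⇒ D = (1/4, 3/4)
3. W lies on line BJ with BW:WJ = 1:3 ⇒ W = (0, 1/4)
2·[NDP] = 1/4, 2·[DWB] = 1/16
[NDP]:[DWB] = 1/4:1/16 = 4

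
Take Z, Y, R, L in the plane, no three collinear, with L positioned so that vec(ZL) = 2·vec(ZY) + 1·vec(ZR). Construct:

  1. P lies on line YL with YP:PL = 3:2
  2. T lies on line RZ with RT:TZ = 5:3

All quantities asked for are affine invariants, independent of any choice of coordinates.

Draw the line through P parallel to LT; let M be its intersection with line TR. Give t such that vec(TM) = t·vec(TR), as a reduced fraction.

Assign Z = (0, 0), Y = (1, 0), R = (0, 1), L = (2, 1) — the answer is frame-independent, so this choice is without loss of generality.
1. P lies on line YL with YP:PL = 3:2 ⇒ P = (8/5, 3/5)
2. T lies on line RZ with RT:TZ = 5:3 ⇒ T = (0, 3/8)
through P parallel to LT: direction (-2, -5/8); meets TR at M = (0, 1/10)
M = T + t·(R−T) with t = -11/25

t = -11/25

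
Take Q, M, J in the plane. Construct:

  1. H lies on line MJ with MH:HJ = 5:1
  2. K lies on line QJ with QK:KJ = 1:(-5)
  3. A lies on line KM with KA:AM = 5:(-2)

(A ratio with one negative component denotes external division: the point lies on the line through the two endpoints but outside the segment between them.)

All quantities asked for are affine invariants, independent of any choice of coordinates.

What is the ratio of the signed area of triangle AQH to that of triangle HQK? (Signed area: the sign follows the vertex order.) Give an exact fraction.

Assign Q = (0, 0), M = (1, 0), J = (0, 1) — the answer is frame-independent, so this choice is without loss of generality.
1. H lies on line MJ with MH:HJ = 5:1 ⇒ H = (1/6, 5/6)
2. K lies on line QJ with QK:KJ = 1:(-5) ⇒ K = (0, -1/4)
3. A lies on line KM with KA:AM = 5:(-2) ⇒ A = (5/3, 1/6)
2·[AQH] = -49/36, 2·[HQK] = 1/24
[AQH]:[HQK] = -49/36:1/24 = -98/3

[AQH]:[HQK] = -98/3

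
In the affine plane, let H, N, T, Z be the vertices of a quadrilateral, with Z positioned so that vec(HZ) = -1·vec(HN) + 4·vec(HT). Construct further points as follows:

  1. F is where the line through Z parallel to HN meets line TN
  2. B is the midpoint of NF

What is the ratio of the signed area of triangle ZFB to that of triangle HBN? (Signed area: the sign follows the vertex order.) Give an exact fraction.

Set H = (0, 0), N = (1, 0), T = (0, 1), Z = (-1, 4); any affine frame gives the same invariant.
1. F is where the line through Z parallel to HN meets line TN ⇒ F = (-3, 4)
2. B is the midpoint of NF ⇒ B = (-1, 2)
2·[ZFB] = 4, 2·[HBN] = -2
[ZFB]:[HBN] = 4:-2 = -2

[ZFB]:[HBN] = -2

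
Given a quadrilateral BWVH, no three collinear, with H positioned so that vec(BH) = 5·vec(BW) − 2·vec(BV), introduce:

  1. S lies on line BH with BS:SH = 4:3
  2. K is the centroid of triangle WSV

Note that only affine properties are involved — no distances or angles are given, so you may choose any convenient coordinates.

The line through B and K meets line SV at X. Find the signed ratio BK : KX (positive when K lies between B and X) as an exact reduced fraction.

BK:KX = 11

Choose coordinates B = (0, 0), W = (1, 0), V = (0, 1), H = (5, -2).
1. S lies on line BH with BS:SH = 4:3 ⇒ S = (20/7, -8/7)
2. K is the centroid of triangle WSV ⇒ K = (9/7, -1/21)
line BK meets SV at X = (108/77, -4/77)
K = B + t·(X−B) with t = 11/12, so BK:KX = 11/12:1/12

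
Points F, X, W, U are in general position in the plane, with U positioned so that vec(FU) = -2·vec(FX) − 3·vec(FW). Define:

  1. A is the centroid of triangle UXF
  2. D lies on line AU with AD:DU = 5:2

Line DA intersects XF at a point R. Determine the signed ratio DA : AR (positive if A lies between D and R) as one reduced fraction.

Work in coordinates with F = (0, 0), X = (1, 0), W = (0, 1), U = (-2, -3).
1. A is the centroid of triangle UXF ⇒ A = (-1/3, -1)
2. D lies on line AU with AD:DU = 5:2 ⇒ D = (-32/21, -17/7)
line DA meets XF at R = (1/2, 0)
A = D + t·(R−D) with t = 10/17, so DA:AR = 10/17:7/17

DA:AR = 10/7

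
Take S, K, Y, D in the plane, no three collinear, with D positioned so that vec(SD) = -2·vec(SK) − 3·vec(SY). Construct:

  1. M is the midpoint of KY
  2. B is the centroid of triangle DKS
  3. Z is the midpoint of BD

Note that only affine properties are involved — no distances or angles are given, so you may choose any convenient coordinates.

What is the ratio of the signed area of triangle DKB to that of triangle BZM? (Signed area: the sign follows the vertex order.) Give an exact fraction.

Work in coordinates with S = (0, 0), K = (1, 0), Y = (0, 1), D = (-2, -3).
1. M is the midpoint of KY ⇒ M = (1/2, 1/2)
2. B is the centroid of triangle DKS ⇒ B = (-1/3, -1)
3. Z is the midpoint of BD ⇒ Z = (-7/6, -2)
2·[DKB] = 1, 2·[BZM] = -5/12
[DKB]:[BZM] = 1:-5/12 = -12/5

[DKB]:[BZM] = -12/5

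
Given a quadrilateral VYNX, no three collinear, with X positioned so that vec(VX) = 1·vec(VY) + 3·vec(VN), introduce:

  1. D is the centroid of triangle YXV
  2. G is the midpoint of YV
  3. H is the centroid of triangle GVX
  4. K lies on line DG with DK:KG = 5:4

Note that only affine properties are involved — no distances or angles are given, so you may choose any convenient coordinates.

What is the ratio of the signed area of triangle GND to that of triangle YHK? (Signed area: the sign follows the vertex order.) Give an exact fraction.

[GND]:[YHK] = -36/11

Work in coordinates with V = (0, 0), Y = (1, 0), N = (0, 1), X = (1, 3).
1. D is the centroid of triangle YXV ⇒ D = (2/3, 1)
2. G is the midpoint of YV ⇒ G = (1/2, 0)
3. H is the centroid of triangle GVX ⇒ H = (1/2, 1)
4. K lies on line DG with DK:KG = 5:4 ⇒ K = (31/54, 4/9)
2·[GND] = -2/3, 2·[YHK] = 11/54
[GND]:[YHK] = -2/3:11/54 = -36/11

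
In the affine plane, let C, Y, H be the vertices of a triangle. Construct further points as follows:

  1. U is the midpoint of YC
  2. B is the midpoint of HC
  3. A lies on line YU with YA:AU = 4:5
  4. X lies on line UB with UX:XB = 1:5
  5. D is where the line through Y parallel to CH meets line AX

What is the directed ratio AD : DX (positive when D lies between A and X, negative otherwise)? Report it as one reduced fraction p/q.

AD:DX = -8/21

Assign C = (0, 0), Y = (1, 0), H = (0, 1) — the answer is frame-independent, so this choice is without loss of generality.
1. U is the midpoint of YC ⇒ U = (1/2, 0)
2. B is the midpoint of HC ⇒ B = (0, 1/2)
3. A lies on line YU with YA:AU = 4:5 ⇒ A = (7/9, 0)
4. X lies on line UB with UX:XB = 1:5 ⇒ X = (5/12, 1/12)
5. D is where the line through Y parallel to CH meets line AX ⇒ D = (1, -2/39)
D = A + t·(X−A) with t = -8/13, so AD:DX = t:(1−t) = -8/13:21/13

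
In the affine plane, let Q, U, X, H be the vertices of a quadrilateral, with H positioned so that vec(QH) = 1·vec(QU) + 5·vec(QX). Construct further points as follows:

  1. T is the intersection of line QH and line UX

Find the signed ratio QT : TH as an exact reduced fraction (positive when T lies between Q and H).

QT:TH = 1/5

Assign Q = (0, 0), U = (1, 0), X = (0, 1), H = (1, 5) — the answer is frame-independent, so this choice is without loss of generality.
1. T is the intersection of line QH and line UX ⇒ T = (1/6, 5/6)
T = Q + t·(H−Q) with t = 1/6, so QT:TH = t:(1−t) = 1/6:5/6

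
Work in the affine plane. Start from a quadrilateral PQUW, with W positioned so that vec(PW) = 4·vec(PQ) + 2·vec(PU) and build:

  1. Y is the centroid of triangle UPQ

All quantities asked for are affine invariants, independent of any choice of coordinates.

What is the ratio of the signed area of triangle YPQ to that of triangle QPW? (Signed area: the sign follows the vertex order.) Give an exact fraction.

Choose coordinates P = (0, 0), Q = (1, 0), U = (0, 1), W = (4, 2).
1. Y is the centroid of triangle UPQ ⇒ Y = (1/3, 1/3)
2·[YPQ] = 1/3, 2·[QPW] = -2
[YPQ]:[QPW] = 1/3:-2 = -1/6

[YPQ]:[QPW] = -1/6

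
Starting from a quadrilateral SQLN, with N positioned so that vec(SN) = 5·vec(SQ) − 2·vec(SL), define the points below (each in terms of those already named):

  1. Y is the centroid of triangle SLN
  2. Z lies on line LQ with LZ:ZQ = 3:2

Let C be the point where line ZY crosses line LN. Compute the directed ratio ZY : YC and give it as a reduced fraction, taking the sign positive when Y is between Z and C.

ZY:YC = -7/25

Assign S = (0, 0), Q = (1, 0), L = (0, 1), N = (5, -2) — the answer is frame-independent, so this choice is without loss of generality.
1. Y is the centroid of triangle SLN ⇒ Y = (5/3, -1/3)
2. Z lies on line LQ with LZ:ZQ = 3:2 ⇒ Z = (3/5, 2/5)
line ZY meets LN at C = (-15/7, 16/7)
Y = Z + t·(C−Z) with t = -7/18, so ZY:YC = -7/18:25/18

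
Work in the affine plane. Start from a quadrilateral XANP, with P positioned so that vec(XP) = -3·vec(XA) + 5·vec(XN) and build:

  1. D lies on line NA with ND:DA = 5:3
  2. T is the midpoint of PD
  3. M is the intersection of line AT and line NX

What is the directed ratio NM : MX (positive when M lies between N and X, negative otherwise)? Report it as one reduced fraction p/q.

Work in coordinates with X = (0, 0), A = (1, 0), N = (0, 1), P = (-3, 5).
1. D lies on line NA with ND:DA = 5:3 ⇒ D = (5/8, 3/8)
2. T is the midpoint of PD ⇒ T = (-19/16, 43/16)
3. M is the intersection of line AT and line NX ⇒ M = (0, 43/35)
M = N + t·(X−N) with t = -8/35, so NM:MX = t:(1−t) = -8/35:43/35

NM:MX = -8/43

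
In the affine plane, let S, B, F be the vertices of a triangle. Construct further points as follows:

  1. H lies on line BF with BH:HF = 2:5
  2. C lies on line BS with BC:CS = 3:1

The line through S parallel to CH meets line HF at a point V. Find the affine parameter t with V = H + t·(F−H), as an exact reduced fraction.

Set S = (0, 0), B = (1, 0), F = (0, 1); any affine frame gives the same invariant.
1. H lies on line BF with BH:HF = 2:5 ⇒ H = (5/7, 2/7)
2. C lies on line BS with BC:CS = 3:1 ⇒ C = (1/4, 0)
through S parallel to CH: direction (13/28, 2/7); meets HF at V = (13/21, 8/21)
V = H + t·(F−H) with t = 2/15

t = 2/15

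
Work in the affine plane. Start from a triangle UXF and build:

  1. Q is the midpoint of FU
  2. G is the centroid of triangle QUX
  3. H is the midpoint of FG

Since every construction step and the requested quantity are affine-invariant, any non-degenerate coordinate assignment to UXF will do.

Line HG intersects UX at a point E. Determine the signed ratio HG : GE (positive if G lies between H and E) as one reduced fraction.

Choose coordinates U = (0, 0), X = (1, 0), F = (0, 1).
1. Q is the midpoint of FU ⇒ Q = (0, 1/2)
2. G is the centroid of triangle QUX ⇒ G = (1/3, 1/6)
3. H is the midpoint of FG ⇒ H = (1/6, 7/12)
line HG meets UX at E = (2/5, 0)
G = H + t·(E−H) with t = 5/7, so HG:GE = 5/7:2/7

HG:GE = 5/2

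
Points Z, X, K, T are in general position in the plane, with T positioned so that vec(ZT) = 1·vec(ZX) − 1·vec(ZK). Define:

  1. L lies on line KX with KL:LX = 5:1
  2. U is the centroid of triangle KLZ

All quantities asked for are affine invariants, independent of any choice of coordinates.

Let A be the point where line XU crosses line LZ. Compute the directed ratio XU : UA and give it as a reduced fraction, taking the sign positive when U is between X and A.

XU:UA = -8/5

Assign Z = (0, 0), X = (1, 0), K = (0, 1), T = (1, -1) — the answer is frame-independent, so this choice is without loss of generality.
1. L lies on line KX with KL:LX = 5:1 ⇒ L = (5/6, 1/6)
2. U is the centroid of triangle KLZ ⇒ U = (5/18, 7/18)
line XU meets LZ at A = (35/48, 7/48)
U = X + t·(A−X) with t = 8/3, so XU:UA = 8/3:-5/3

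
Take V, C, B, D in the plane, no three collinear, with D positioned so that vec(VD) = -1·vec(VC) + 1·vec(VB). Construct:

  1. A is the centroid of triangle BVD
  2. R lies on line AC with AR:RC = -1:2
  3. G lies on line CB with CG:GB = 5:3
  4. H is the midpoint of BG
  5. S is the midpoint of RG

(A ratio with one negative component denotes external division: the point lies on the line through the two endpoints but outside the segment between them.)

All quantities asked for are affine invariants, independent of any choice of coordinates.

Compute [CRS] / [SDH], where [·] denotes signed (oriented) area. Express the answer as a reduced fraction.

Choose coordinates V = (0, 0), C = (1, 0), B = (0, 1), D = (-1, 1).
1. A is the centroid of triangle BVD ⇒ A = (-1/3, 2/3)
2. R lies on line AC with AR:RC = -1:2 ⇒ R = (-5/3, 4/3)
3. G lies on line CB with CG:GB = 5:3 ⇒ G = (3/8, 5/8)
4. H is the midpoint of BG ⇒ H = (3/16, 13/16)
5. S is the midpoint of RG ⇒ S = (-31/48, 47/48)
2·[CRS] = -5/12, 2·[SDH] = 1/24
[CRS]:[SDH] = -5/12:1/24 = -10

[CRS]:[SDH] = -10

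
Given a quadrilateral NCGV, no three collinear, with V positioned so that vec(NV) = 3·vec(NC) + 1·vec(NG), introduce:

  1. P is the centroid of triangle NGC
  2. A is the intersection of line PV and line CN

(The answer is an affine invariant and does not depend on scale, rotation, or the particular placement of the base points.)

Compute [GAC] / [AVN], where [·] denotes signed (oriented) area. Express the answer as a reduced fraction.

[GAC]:[AVN] = -2

Choose coordinates N = (0, 0), C = (1, 0), G = (0, 1), V = (3, 1).
1. P is the centroid of triangle NGC ⇒ P = (1/3, 1/3)
2. A is the intersection of line PV and line CN ⇒ A = (-1, 0)
2·[GAC] = 2, 2·[AVN] = -1
[GAC]:[AVN] = 2:-1 = -2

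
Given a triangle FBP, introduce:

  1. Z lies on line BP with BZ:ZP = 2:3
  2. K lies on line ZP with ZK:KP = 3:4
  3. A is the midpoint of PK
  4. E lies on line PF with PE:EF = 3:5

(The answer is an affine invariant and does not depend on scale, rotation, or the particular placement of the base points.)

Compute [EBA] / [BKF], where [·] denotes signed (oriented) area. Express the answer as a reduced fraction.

Choose coordinates F = (0, 0), B = (1, 0), P = (0, 1).
1. Z lies on line BP with BZ:ZP = 2:3 ⇒ Z = (3/5, 2/5)
2. K lies on line ZP with ZK:KP = 3:4 ⇒ K = (12/35, 23/35)
3. A is the midpoint of PK ⇒ A = (6/35, 29/35)
4. E lies on line PF with PE:EF = 3:5 ⇒ E = (0, 5/8)
2·[EBA] = 87/280, 2·[BKF] = 23/35
[EBA]:[BKF] = 87/280:23/35 = 87/184

[EBA]:[BKF] = 87/184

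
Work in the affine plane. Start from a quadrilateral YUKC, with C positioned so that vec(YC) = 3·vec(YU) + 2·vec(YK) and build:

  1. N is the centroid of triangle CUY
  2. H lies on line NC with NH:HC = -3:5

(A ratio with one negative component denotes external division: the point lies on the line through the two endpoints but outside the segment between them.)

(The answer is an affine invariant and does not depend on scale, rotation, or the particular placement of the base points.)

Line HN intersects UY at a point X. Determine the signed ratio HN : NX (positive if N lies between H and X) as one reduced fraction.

Assign Y = (0, 0), U = (1, 0), K = (0, 1), C = (3, 2) — the answer is frame-independent, so this choice is without loss of generality.
1. N is the centroid of triangle CUY ⇒ N = (4/3, 2/3)
2. H lies on line NC with NH:HC = -3:5 ⇒ H = (-7/6, -4/3)
line HN meets UY at X = (1/2, 0)
N = H + t·(X−H) with t = 3/2, so HN:NX = 3/2:-1/2

HN:NX = -3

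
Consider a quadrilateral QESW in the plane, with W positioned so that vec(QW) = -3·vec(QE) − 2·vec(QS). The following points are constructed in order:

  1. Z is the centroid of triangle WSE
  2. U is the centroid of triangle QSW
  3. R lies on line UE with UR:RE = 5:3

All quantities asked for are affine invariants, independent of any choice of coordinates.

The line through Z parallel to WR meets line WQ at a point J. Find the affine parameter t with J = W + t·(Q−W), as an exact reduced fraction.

Choose coordinates Q = (0, 0), E = (1, 0), S = (0, 1), W = (-3, -2).
1. Z is the centroid of triangle WSE ⇒ Z = (-2/3, -1/3)
2. U is the centroid of triangle QSW ⇒ U = (-1, -1/3)
3. R lies on line UE with UR:RE = 5:3 ⇒ R = (1/4, -1/8)
through Z parallel to WR: direction (13/4, 15/8); meets WQ at J = (4/7, 8/21)
J = W + t·(Q−W) with t = 25/21

t = 25/21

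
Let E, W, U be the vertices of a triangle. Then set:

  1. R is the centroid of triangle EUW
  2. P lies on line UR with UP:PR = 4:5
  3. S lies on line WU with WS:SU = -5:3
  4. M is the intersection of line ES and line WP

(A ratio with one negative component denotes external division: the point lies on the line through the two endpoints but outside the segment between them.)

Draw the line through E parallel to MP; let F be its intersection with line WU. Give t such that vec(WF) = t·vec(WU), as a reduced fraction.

Work in coordinates with E = (0, 0), W = (1, 0), U = (0, 1).
1. R is the centroid of triangle EUW ⇒ R = (1/3, 1/3)
2. P lies on line UR with UP:PR = 4:5 ⇒ P = (4/27, 19/27)
3. S lies on line WU with WS:SU = -5:3 ⇒ S = (-3/2, 5/2)
4. M is the intersection of line ES and line WP ⇒ M = (-57/58, 95/58)
through E parallel to MP: direction (1771/1566, -1463/1566); meets WU at F = (23/4, -19/4)
F = W + t·(U−W) with t = -19/4

t = -19/4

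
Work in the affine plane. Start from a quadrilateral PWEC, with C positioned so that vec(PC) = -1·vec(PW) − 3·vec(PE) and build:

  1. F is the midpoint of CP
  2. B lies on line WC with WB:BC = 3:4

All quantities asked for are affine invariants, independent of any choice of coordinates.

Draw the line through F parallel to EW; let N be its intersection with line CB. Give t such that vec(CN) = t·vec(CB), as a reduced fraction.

t = 7/10

Assign P = (0, 0), W = (1, 0), E = (0, 1), C = (-1, -3) — the answer is frame-independent, so this choice is without loss of generality.
1. F is the midpoint of CP ⇒ F = (-1/2, -3/2)
2. B lies on line WC with WB:BC = 3:4 ⇒ B = (1/7, -9/7)
through F parallel to EW: direction (1, -1); meets CB at N = (-1/5, -9/5)
N = C + t·(B−C) with t = 7/10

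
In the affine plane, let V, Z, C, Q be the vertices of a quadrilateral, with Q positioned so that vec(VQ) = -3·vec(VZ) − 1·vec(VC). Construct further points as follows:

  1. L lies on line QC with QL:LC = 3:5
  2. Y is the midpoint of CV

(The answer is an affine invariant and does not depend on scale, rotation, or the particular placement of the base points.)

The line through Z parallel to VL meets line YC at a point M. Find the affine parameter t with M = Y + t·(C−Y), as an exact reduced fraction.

t = -19/15

Work in coordinates with V = (0, 0), Z = (1, 0), C = (0, 1), Q = (-3, -1).
1. L lies on line QC with QL:LC = 3:5 ⇒ L = (-15/8, -1/4)
2. Y is the midpoint of CV ⇒ Y = (0, 1/2)
through Z parallel to VL: direction (-15/8, -1/4); meets YC at M = (0, -2/15)
M = Y + t·(C−Y) with t = -19/15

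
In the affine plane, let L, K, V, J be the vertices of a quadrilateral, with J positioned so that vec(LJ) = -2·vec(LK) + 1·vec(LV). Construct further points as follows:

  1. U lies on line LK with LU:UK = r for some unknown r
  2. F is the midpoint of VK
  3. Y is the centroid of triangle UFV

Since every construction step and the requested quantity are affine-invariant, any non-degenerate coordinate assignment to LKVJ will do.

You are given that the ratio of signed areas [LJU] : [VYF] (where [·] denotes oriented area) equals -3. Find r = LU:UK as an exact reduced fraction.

Choose coordinates L = (0, 0), K = (1, 0), V = (0, 1), J = (-2, 1).
1. With LU:UK = r, write λ = r/(r+1) so U = L + λ·(K−L); U is affine-linear in λ
2. F is the midpoint of VK ⇒ F = (1/2, 1/2)
3. Y is the centroid of triangle UFV ⇒ Y is an affine combination of earlier points and hence also affine-linear in λ
Every point depending on U is an affine combination of U and λ-independent points, so each such coordinate is linear in λ; the λ² term in each signed area is a multiple of (K−L)×(K−L) = 0, so 2·[LJU] and 2·[VYF] are each linear in λ. Evaluating at λ=0 and λ=1:
  2·[LJU] = −λ,   2·[VYF] = -1/6·λ + 1/6
So [LJU]:[VYF] = (−λ) / (-1/6·λ + 1/6). Setting this equal to -3:
  −λ = -3·(-1/6·λ + 1/6)  ⇒  λ = 1/3
Then r = λ/(1−λ) = (1/3)/(2/3) = 1/2. Check: with r = 1/2, U = (1/3, 0) and [LJU]:[VYF] = -3 as required.

r = 1/2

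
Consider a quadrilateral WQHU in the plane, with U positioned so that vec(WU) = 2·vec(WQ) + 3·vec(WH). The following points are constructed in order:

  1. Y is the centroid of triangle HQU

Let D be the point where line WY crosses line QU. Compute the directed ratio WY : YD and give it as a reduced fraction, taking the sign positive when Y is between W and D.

WY:YD = 5/4

Set W = (0, 0), Q = (1, 0), H = (0, 1), U = (2, 3); any affine frame gives the same invariant.
1. Y is the centroid of triangle HQU ⇒ Y = (1, 4/3)
line WY meets QU at D = (9/5, 12/5)
Y = W + t·(D−W) with t = 5/9, so WY:YD = 5/9:4/9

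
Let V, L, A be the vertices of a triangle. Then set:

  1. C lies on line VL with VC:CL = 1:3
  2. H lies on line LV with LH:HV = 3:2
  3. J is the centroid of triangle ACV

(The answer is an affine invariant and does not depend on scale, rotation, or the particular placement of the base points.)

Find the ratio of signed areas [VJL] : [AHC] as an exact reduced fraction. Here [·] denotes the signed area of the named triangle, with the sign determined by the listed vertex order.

Work in coordinates with V = (0, 0), L = (1, 0), A = (0, 1).
1. C lies on line VL with VC:CL = 1:3 ⇒ C = (1/4, 0)
2. H lies on line LV with LH:HV = 3:2 ⇒ H = (2/5, 0)
3. J is the centroid of triangle ACV ⇒ J = (1/12, 1/3)
2·[VJL] = -1/3, 2·[AHC] = -3/20
[VJL]:[AHC] = -1/3:-3/20 = 20/9

[VJL]:[AHC] = 20/9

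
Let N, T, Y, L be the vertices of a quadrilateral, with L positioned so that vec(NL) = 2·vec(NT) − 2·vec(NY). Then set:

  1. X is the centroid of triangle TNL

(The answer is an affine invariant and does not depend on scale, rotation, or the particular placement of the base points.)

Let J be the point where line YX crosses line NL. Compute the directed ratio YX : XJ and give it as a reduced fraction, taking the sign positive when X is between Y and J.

YX:XJ = 2

Choose coordinates N = (0, 0), T = (1, 0), Y = (0, 1), L = (2, -2).
1. X is the centroid of triangle TNL ⇒ X = (1, -2/3)
line YX meets NL at J = (3/2, -3/2)
X = Y + t·(J−Y) with t = 2/3, so YX:XJ = 2/3:1/3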